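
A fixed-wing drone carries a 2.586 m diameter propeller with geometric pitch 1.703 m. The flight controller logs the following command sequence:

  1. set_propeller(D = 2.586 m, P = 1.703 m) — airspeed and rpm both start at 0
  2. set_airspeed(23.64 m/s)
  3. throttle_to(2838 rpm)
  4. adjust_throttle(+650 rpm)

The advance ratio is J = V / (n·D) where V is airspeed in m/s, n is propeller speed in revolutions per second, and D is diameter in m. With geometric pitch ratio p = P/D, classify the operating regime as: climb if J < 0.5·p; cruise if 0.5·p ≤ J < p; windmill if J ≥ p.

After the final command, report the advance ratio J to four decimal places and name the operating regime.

J = 0.1573, regime = climb

set_propeller: D = 2.586 m, P = 1.703 m (p = P/D = 0.658546); state ← (V=0, rpm=0)
set_airspeed(23.64): V ← 23.64 m/s
throttle_to(2838): rpm ← 2838
adjust_throttle(+650): rpm ← 2838 +650 = 3488
final state: V = 23.64 m/s, rpm = 3488 → n = rpm/60 = 58.133333 rev/s
J = V / (n·D) = 23.64 / (58.133333 × 2.586) = 0.157251
regime bands: climb J<0.3293 | cruise [0.3293, 0.6585) | windmill J≥0.6585
J = 0.1573 → climb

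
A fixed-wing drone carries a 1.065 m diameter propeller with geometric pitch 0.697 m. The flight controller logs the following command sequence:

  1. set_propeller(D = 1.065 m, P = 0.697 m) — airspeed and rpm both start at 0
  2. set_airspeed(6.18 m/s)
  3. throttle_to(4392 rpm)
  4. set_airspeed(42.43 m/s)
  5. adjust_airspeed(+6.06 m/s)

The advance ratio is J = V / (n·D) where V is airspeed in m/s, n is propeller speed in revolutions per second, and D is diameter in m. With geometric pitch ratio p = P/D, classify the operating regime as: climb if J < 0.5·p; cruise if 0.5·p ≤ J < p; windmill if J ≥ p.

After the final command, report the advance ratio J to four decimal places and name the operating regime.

J = 0.6220, regime = cruise

set_propeller: D = 1.065 m, P = 0.697 m (p = P/D = 0.654460); state ← (V=0, rpm=0)
set_airspeed(6.18): V ← 6.18 m/s
throttle_to(4392): rpm ← 4392
set_airspeed(42.43): V ← 42.43 m/s
adjust_airspeed(+6.06): V ← 42.43 +6.06 = 48.49 m/s
final state: V = 48.49 m/s, rpm = 4392 → n = rpm/60 = 73.200000 rev/s
J = V / (n·D) = 48.49 / (73.200000 × 1.065) = 0.622002
regime bands: climb J<0.3272 | cruise [0.3272, 0.6545) | windmill J≥0.6545
J = 0.6220 → cruise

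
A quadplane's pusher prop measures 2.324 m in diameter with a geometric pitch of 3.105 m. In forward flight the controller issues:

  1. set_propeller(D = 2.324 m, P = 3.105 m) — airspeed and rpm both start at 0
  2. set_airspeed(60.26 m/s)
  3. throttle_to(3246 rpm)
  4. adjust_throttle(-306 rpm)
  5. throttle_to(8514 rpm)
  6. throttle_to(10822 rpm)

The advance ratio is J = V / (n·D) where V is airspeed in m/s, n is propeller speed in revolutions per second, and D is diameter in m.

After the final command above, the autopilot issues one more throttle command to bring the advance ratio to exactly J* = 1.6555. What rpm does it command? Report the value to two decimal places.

rpm = 939.76

set_propeller: D = 2.324 m, P = 3.105 m (p = P/D = 1.336059); state ← (V=0, rpm=0)
set_airspeed(60.26): V ← 60.26 m/s
throttle_to(3246): rpm ← 3246
adjust_throttle(-306): rpm ← 3246 -306 = 2940
throttle_to(8514): rpm ← 8514
throttle_to(10822): rpm ← 10822
final state: V = 60.26 m/s, rpm = 10822 → n = rpm/60 = 180.366667 rev/s
target J* = 1.6555; solve J* = V/(n·D) for n: n = V/(J*·D) = 60.26/(1.6555 × 2.324) = 15.662599 rev/s
rpm = 60·n = 939.755917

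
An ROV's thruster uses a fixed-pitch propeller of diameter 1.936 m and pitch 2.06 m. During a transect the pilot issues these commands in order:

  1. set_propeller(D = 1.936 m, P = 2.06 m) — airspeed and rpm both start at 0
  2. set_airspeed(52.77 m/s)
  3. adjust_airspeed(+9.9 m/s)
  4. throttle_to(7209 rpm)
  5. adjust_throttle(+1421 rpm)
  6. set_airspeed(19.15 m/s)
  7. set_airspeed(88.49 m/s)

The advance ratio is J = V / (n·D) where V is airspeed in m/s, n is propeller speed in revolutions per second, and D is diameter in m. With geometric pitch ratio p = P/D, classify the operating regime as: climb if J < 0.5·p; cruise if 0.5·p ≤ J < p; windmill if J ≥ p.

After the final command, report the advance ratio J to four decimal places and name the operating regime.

J = 0.3178, regime = climb

set_propeller: D = 1.936 m, P = 2.06 m (p = P/D = 1.064050); state ← (V=0, rpm=0)
set_airspeed(52.77): V ← 52.77 m/s
adjust_airspeed(+9.9): V ← 52.77 +9.9 = 62.67 m/s
throttle_to(7209): rpm ← 7209
adjust_throttle(+1421): rpm ← 7209 +1421 = 8630
set_airspeed(19.15): V ← 19.15 m/s
set_airspeed(88.49): V ← 88.49 m/s
final state: V = 88.49 m/s, rpm = 8630 → n = rpm/60 = 143.833333 rev/s
J = V / (n·D) = 88.49 / (143.833333 × 1.936) = 0.317782
regime bands: climb J<0.5320 | cruise [0.5320, 1.0640) | windmill J≥1.0640
J = 0.3178 → climb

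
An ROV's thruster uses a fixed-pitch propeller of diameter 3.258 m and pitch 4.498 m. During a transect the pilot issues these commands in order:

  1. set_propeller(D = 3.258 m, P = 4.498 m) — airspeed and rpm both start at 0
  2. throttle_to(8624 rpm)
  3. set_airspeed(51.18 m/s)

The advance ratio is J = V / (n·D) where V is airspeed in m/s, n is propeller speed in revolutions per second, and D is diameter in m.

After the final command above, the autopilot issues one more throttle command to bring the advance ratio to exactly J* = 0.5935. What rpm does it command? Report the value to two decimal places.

rpm = 1588.11

set_propeller: D = 3.258 m, P = 4.498 m (p = P/D = 1.380602); state ← (V=0, rpm=0)
throttle_to(8624): rpm ← 8624
set_airspeed(51.18): V ← 51.18 m/s
final state: V = 51.18 m/s, rpm = 8624 → n = rpm/60 = 143.733333 rev/s
target J* = 0.5935; solve J* = V/(n·D) for n: n = V/(J*·D) = 51.18/(0.5935 × 3.258) = 26.468448 rev/s
rpm = 60·n = 1588.106885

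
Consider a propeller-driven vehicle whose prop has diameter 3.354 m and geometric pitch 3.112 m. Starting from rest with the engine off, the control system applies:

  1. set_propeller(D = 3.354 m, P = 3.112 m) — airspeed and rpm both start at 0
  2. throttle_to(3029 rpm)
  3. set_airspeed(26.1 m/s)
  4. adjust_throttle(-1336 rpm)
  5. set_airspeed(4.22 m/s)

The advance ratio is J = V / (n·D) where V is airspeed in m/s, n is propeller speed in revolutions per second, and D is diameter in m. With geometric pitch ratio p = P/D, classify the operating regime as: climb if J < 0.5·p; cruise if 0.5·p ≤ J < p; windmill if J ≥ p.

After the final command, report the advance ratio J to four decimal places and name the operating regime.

J = 0.0446, regime = climb

set_propeller: D = 3.354 m, P = 3.112 m (p = P/D = 0.927847); state ← (V=0, rpm=0)
throttle_to(3029): rpm ← 3029
set_airspeed(26.1): V ← 26.1 m/s
adjust_throttle(-1336): rpm ← 3029 -1336 = 1693
set_airspeed(4.22): V ← 4.22 m/s
final state: V = 4.22 m/s, rpm = 1693 → n = rpm/60 = 28.216667 rev/s
J = V / (n·D) = 4.22 / (28.216667 × 3.354) = 0.044591
regime bands: climb J<0.4639 | cruise [0.4639, 0.9278) | windmill J≥0.9278
J = 0.0446 → climb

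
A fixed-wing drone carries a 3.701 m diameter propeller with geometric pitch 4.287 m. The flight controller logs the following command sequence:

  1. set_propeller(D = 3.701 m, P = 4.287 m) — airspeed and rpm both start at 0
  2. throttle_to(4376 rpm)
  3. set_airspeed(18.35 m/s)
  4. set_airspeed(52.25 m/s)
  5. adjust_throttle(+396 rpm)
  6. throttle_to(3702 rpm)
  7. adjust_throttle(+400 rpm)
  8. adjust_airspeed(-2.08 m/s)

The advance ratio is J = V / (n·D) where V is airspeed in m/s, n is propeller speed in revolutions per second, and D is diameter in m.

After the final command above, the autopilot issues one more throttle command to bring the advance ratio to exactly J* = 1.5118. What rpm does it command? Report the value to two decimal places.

rpm = 538.00

set_propeller: D = 3.701 m, P = 4.287 m (p = P/D = 1.158336); state ← (V=0, rpm=0)
throttle_to(4376): rpm ← 4376
set_airspeed(18.35): V ← 18.35 m/s
set_airspeed(52.25): V ← 52.25 m/s
adjust_throttle(+396): rpm ← 4376 +396 = 4772
throttle_to(3702): rpm ← 3702
adjust_throttle(+400): rpm ← 3702 +400 = 4102
adjust_airspeed(-2.08): V ← 52.25 -2.08 = 50.17 m/s
final state: V = 50.17 m/s, rpm = 4102 → n = rpm/60 = 68.366667 rev/s
target J* = 1.5118; solve J* = V/(n·D) for n: n = V/(J*·D) = 50.17/(1.5118 × 3.701) = 8.966659 rev/s
rpm = 60·n = 537.999566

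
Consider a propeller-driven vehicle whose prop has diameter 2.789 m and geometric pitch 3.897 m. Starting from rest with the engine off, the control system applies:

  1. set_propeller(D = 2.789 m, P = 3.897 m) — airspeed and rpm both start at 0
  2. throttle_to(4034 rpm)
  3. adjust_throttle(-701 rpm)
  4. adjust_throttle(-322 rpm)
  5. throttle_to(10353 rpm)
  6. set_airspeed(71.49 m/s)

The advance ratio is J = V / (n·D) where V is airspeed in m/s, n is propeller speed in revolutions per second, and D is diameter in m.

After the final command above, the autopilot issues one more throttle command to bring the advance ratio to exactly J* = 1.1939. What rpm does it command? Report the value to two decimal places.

set_propeller: D = 2.789 m, P = 3.897 m (p = P/D = 1.397275); state ← (V=0, rpm=0)
throttle_to(4034): rpm ← 4034
adjust_throttle(-701): rpm ← 4034 -701 = 3333
adjust_throttle(-322): rpm ← 3333 -322 = 3011
throttle_to(10353): rpm ← 10353
set_airspeed(71.49): V ← 71.49 m/s
final state: V = 71.49 m/s, rpm = 10353 → n = rpm/60 = 172.550000 rev/s
target J* = 1.1939; solve J* = V/(n·D) for n: n = V/(J*·D) = 71.49/(1.1939 × 2.789) = 21.469841 rev/s
rpm = 60·n = 1288.190467

rpm = 1288.19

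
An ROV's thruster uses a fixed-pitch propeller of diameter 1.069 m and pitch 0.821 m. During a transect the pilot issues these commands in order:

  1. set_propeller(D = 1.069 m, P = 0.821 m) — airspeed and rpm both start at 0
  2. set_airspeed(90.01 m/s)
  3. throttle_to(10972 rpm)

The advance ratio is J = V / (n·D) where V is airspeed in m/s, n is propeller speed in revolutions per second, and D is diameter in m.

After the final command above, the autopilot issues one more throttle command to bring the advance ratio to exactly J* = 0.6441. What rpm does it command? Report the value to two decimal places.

rpm = 7843.52

set_propeller: D = 1.069 m, P = 0.821 m (p = P/D = 0.768007); state ← (V=0, rpm=0)
set_airspeed(90.01): V ← 90.01 m/s
throttle_to(10972): rpm ← 10972
final state: V = 90.01 m/s, rpm = 10972 → n = rpm/60 = 182.866667 rev/s
target J* = 0.6441; solve J* = V/(n·D) for n: n = V/(J*·D) = 90.01/(0.6441 × 1.069) = 130.725333 rev/s
rpm = 60·n = 7843.519990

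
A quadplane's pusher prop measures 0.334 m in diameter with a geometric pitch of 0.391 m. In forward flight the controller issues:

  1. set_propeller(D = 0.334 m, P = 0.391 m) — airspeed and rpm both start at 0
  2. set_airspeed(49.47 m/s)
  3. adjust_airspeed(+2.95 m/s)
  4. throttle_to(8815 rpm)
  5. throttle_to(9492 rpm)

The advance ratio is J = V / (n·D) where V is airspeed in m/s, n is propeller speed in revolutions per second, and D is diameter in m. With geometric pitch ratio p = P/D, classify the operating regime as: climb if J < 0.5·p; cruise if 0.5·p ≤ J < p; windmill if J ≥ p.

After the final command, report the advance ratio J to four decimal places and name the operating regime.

J = 0.9921, regime = cruise

set_propeller: D = 0.334 m, P = 0.391 m (p = P/D = 1.170659); state ← (V=0, rpm=0)
set_airspeed(49.47): V ← 49.47 m/s
adjust_airspeed(+2.95): V ← 49.47 +2.95 = 52.42 m/s
throttle_to(8815): rpm ← 8815
throttle_to(9492): rpm ← 9492
final state: V = 52.42 m/s, rpm = 9492 → n = rpm/60 = 158.200000 rev/s
J = V / (n·D) = 52.42 / (158.200000 × 0.334) = 0.992074
regime bands: climb J<0.5853 | cruise [0.5853, 1.1707) | windmill J≥1.1707
J = 0.9921 → cruise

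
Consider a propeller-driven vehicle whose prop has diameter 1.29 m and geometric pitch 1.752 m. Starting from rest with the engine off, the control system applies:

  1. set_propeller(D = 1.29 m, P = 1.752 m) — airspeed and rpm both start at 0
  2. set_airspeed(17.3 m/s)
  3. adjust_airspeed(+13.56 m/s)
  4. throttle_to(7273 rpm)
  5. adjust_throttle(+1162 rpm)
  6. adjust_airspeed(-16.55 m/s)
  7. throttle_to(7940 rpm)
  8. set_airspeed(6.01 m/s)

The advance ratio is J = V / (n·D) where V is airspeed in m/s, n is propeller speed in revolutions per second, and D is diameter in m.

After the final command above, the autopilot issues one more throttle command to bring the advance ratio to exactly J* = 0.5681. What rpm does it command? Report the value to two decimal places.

set_propeller: D = 1.29 m, P = 1.752 m (p = P/D = 1.358140); state ← (V=0, rpm=0)
set_airspeed(17.3): V ← 17.3 m/s
adjust_airspeed(+13.56): V ← 17.3 +13.56 = 30.86 m/s
throttle_to(7273): rpm ← 7273
adjust_throttle(+1162): rpm ← 7273 +1162 = 8435
adjust_airspeed(-16.55): V ← 30.86 -16.55 = 14.31 m/s
throttle_to(7940): rpm ← 7940
set_airspeed(6.01): V ← 6.01 m/s
final state: V = 6.01 m/s, rpm = 7940 → n = rpm/60 = 132.333333 rev/s
target J* = 0.5681; solve J* = V/(n·D) for n: n = V/(J*·D) = 6.01/(0.5681 × 1.29) = 8.200871 rev/s
rpm = 60·n = 492.052251

rpm = 492.05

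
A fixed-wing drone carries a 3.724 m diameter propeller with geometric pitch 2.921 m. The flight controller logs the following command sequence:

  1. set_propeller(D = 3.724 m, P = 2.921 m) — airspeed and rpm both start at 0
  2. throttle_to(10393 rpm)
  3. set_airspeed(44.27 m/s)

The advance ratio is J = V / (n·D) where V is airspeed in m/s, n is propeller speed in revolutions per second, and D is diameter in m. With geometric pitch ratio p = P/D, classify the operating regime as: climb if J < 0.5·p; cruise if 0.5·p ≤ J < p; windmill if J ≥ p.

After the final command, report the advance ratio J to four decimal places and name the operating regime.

set_propeller: D = 3.724 m, P = 2.921 m (p = P/D = 0.784372); state ← (V=0, rpm=0)
throttle_to(10393): rpm ← 10393
set_airspeed(44.27): V ← 44.27 m/s
final state: V = 44.27 m/s, rpm = 10393 → n = rpm/60 = 173.216667 rev/s
J = V / (n·D) = 44.27 / (173.216667 × 3.724) = 0.068629
regime bands: climb J<0.3922 | cruise [0.3922, 0.7844) | windmill J≥0.7844
J = 0.0686 → climb

J = 0.0686, regime = climb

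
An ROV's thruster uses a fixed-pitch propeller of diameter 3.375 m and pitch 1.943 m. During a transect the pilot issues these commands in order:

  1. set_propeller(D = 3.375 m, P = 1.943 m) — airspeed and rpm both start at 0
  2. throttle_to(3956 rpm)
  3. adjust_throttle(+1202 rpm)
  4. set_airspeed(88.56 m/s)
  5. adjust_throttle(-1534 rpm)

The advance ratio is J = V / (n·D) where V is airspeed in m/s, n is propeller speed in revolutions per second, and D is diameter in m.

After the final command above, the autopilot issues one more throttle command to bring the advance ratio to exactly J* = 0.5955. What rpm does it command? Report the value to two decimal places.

set_propeller: D = 3.375 m, P = 1.943 m (p = P/D = 0.575704); state ← (V=0, rpm=0)
throttle_to(3956): rpm ← 3956
adjust_throttle(+1202): rpm ← 3956 +1202 = 5158
set_airspeed(88.56): V ← 88.56 m/s
adjust_throttle(-1534): rpm ← 5158 -1534 = 3624
final state: V = 88.56 m/s, rpm = 3624 → n = rpm/60 = 60.400000 rev/s
target J* = 0.5955; solve J* = V/(n·D) for n: n = V/(J*·D) = 88.56/(0.5955 × 3.375) = 44.063812 rev/s
rpm = 60·n = 2643.828715

rpm = 2643.83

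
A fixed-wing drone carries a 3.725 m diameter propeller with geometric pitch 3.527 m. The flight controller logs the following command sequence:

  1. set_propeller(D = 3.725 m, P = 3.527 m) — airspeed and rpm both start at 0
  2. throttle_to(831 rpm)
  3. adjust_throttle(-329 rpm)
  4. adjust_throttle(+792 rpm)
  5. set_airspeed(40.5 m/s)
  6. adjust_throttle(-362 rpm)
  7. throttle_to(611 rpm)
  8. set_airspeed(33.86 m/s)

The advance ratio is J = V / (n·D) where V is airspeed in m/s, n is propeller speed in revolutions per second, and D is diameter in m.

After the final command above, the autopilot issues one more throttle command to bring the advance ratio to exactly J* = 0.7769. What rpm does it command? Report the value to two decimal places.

set_propeller: D = 3.725 m, P = 3.527 m (p = P/D = 0.946846); state ← (V=0, rpm=0)
throttle_to(831): rpm ← 831
adjust_throttle(-329): rpm ← 831 -329 = 502
adjust_throttle(+792): rpm ← 502 +792 = 1294
set_airspeed(40.5): V ← 40.5 m/s
adjust_throttle(-362): rpm ← 1294 -362 = 932
throttle_to(611): rpm ← 611
set_airspeed(33.86): V ← 33.86 m/s
final state: V = 33.86 m/s, rpm = 611 → n = rpm/60 = 10.183333 rev/s
target J* = 0.7769; solve J* = V/(n·D) for n: n = V/(J*·D) = 33.86/(0.7769 × 3.725) = 11.700261 rev/s
rpm = 60·n = 702.015669

rpm = 702.02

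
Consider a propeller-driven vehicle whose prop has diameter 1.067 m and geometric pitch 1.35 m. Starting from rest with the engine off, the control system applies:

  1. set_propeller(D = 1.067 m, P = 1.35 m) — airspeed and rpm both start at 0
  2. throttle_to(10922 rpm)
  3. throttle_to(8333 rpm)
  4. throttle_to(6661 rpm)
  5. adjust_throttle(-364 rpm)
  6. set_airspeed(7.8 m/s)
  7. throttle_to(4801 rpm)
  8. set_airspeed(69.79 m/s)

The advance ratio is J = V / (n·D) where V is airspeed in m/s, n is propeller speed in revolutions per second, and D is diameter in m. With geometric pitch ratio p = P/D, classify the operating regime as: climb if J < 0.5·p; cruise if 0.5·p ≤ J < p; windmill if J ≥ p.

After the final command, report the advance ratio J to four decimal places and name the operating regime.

J = 0.8174, regime = cruise

set_propeller: D = 1.067 m, P = 1.35 m (p = P/D = 1.265230); state ← (V=0, rpm=0)
throttle_to(10922): rpm ← 10922
throttle_to(8333): rpm ← 8333
throttle_to(6661): rpm ← 6661
adjust_throttle(-364): rpm ← 6661 -364 = 6297
set_airspeed(7.8): V ← 7.8 m/s
throttle_to(4801): rpm ← 4801
set_airspeed(69.79): V ← 69.79 m/s
final state: V = 69.79 m/s, rpm = 4801 → n = rpm/60 = 80.016667 rev/s
J = V / (n·D) = 69.79 / (80.016667 × 1.067) = 0.817426
regime bands: climb J<0.6326 | cruise [0.6326, 1.2652) | windmill J≥1.2652
J = 0.8174 → cruise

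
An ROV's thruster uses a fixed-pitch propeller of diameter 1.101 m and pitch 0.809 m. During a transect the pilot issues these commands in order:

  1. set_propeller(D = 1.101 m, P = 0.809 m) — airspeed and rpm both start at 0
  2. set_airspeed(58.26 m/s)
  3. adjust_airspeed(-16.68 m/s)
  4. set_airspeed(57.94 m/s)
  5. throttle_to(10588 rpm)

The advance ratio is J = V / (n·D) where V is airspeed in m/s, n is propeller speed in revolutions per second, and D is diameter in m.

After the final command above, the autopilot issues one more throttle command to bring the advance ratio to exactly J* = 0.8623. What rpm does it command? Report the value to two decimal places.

set_propeller: D = 1.101 m, P = 0.809 m (p = P/D = 0.734787); state ← (V=0, rpm=0)
set_airspeed(58.26): V ← 58.26 m/s
adjust_airspeed(-16.68): V ← 58.26 -16.68 = 41.58 m/s
set_airspeed(57.94): V ← 57.94 m/s
throttle_to(10588): rpm ← 10588
final state: V = 57.94 m/s, rpm = 10588 → n = rpm/60 = 176.466667 rev/s
target J* = 0.8623; solve J* = V/(n·D) for n: n = V/(J*·D) = 57.94/(0.8623 × 1.101) = 61.028513 rev/s
rpm = 60·n = 3661.710760

rpm = 3661.71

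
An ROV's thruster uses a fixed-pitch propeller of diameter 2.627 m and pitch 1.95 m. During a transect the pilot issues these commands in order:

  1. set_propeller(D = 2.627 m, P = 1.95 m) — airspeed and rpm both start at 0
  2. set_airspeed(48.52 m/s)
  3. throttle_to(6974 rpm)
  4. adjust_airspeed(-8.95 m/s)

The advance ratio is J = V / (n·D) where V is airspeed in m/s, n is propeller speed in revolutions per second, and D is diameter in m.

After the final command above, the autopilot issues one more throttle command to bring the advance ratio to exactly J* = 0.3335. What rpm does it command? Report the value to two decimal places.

set_propeller: D = 2.627 m, P = 1.95 m (p = P/D = 0.742292); state ← (V=0, rpm=0)
set_airspeed(48.52): V ← 48.52 m/s
throttle_to(6974): rpm ← 6974
adjust_airspeed(-8.95): V ← 48.52 -8.95 = 39.57 m/s
final state: V = 39.57 m/s, rpm = 6974 → n = rpm/60 = 116.233333 rev/s
target J* = 0.3335; solve J* = V/(n·D) for n: n = V/(J*·D) = 39.57/(0.3335 × 2.627) = 45.165845 rev/s
rpm = 60·n = 2709.950697

rpm = 2709.95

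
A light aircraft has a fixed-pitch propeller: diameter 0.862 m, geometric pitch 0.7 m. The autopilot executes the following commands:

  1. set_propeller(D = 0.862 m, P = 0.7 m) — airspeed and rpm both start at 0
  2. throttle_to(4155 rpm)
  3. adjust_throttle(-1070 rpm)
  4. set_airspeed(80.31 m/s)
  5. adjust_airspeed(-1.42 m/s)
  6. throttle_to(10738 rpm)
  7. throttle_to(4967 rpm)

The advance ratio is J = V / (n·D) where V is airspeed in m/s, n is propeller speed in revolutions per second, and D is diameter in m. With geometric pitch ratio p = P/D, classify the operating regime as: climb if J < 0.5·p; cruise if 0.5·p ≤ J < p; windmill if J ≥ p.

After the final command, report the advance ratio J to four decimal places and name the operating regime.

set_propeller: D = 0.862 m, P = 0.7 m (p = P/D = 0.812065); state ← (V=0, rpm=0)
throttle_to(4155): rpm ← 4155
adjust_throttle(-1070): rpm ← 4155 -1070 = 3085
set_airspeed(80.31): V ← 80.31 m/s
adjust_airspeed(-1.42): V ← 80.31 -1.42 = 78.89 m/s
throttle_to(10738): rpm ← 10738
throttle_to(4967): rpm ← 4967
final state: V = 78.89 m/s, rpm = 4967 → n = rpm/60 = 82.783333 rev/s
J = V / (n·D) = 78.89 / (82.783333 × 0.862) = 1.105533
regime bands: climb J<0.4060 | cruise [0.4060, 0.8121) | windmill J≥0.8121
J = 1.1055 → windmill

J = 1.1055, regime = windmill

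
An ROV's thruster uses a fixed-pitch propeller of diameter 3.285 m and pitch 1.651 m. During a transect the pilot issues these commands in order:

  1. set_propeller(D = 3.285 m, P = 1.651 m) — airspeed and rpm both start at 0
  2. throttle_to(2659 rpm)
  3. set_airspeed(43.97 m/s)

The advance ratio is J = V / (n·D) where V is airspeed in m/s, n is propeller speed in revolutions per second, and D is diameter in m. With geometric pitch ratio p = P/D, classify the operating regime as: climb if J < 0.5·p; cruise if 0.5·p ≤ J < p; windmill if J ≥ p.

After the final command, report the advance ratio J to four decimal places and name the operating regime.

J = 0.3020, regime = cruise

set_propeller: D = 3.285 m, P = 1.651 m (p = P/D = 0.502588); state ← (V=0, rpm=0)
throttle_to(2659): rpm ← 2659
set_airspeed(43.97): V ← 43.97 m/s
final state: V = 43.97 m/s, rpm = 2659 → n = rpm/60 = 44.316667 rev/s
J = V / (n·D) = 43.97 / (44.316667 × 3.285) = 0.302033
regime bands: climb J<0.2513 | cruise [0.2513, 0.5026) | windmill J≥0.5026
J = 0.3020 → cruise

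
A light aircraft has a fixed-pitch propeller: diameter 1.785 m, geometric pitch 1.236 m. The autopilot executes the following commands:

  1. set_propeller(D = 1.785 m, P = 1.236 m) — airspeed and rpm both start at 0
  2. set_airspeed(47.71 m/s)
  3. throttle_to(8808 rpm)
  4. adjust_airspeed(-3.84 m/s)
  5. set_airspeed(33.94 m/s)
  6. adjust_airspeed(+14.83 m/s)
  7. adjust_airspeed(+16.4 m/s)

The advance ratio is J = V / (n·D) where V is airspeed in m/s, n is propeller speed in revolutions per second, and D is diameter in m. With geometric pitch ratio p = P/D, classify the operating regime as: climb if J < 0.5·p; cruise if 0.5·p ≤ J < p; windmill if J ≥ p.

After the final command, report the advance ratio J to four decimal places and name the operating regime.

J = 0.2487, regime = climb

set_propeller: D = 1.785 m, P = 1.236 m (p = P/D = 0.692437); state ← (V=0, rpm=0)
set_airspeed(47.71): V ← 47.71 m/s
throttle_to(8808): rpm ← 8808
adjust_airspeed(-3.84): V ← 47.71 -3.84 = 43.87 m/s
set_airspeed(33.94): V ← 33.94 m/s
adjust_airspeed(+14.83): V ← 33.94 +14.83 = 48.77 m/s
adjust_airspeed(+16.4): V ← 48.77 +16.4 = 65.17 m/s
final state: V = 65.17 m/s, rpm = 8808 → n = rpm/60 = 146.800000 rev/s
J = V / (n·D) = 65.17 / (146.800000 × 1.785) = 0.248704
regime bands: climb J<0.3462 | cruise [0.3462, 0.6924) | windmill J≥0.6924
J = 0.2487 → climb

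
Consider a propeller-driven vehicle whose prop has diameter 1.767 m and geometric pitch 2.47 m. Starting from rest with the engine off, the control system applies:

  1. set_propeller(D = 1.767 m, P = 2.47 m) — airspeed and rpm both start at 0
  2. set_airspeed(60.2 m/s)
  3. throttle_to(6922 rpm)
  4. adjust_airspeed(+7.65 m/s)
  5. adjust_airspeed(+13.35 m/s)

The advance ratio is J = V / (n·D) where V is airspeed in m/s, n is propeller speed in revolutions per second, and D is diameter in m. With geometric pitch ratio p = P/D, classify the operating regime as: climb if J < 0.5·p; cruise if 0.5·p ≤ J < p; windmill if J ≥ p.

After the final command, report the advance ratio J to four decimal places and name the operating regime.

J = 0.3983, regime = climb

set_propeller: D = 1.767 m, P = 2.47 m (p = P/D = 1.397849); state ← (V=0, rpm=0)
set_airspeed(60.2): V ← 60.2 m/s
throttle_to(6922): rpm ← 6922
adjust_airspeed(+7.65): V ← 60.2 +7.65 = 67.85 m/s
adjust_airspeed(+13.35): V ← 67.85 +13.35 = 81.2 m/s
final state: V = 81.2 m/s, rpm = 6922 → n = rpm/60 = 115.366667 rev/s
J = V / (n·D) = 81.2 / (115.366667 × 1.767) = 0.398326
regime bands: climb J<0.6989 | cruise [0.6989, 1.3978) | windmill J≥1.3978
J = 0.3983 → climb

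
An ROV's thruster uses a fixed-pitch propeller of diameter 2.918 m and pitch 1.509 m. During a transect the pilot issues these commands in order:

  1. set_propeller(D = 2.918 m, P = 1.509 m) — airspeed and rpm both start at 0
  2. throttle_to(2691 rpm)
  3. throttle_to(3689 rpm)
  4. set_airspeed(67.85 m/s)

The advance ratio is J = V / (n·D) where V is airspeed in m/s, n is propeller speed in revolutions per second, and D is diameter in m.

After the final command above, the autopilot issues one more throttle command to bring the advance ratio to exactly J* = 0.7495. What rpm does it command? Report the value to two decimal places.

rpm = 1861.42

set_propeller: D = 2.918 m, P = 1.509 m (p = P/D = 0.517135); state ← (V=0, rpm=0)
throttle_to(2691): rpm ← 2691
throttle_to(3689): rpm ← 3689
set_airspeed(67.85): V ← 67.85 m/s
final state: V = 67.85 m/s, rpm = 3689 → n = rpm/60 = 61.483333 rev/s
target J* = 0.7495; solve J* = V/(n·D) for n: n = V/(J*·D) = 67.85/(0.7495 × 2.918) = 31.023653 rev/s
rpm = 60·n = 1861.419150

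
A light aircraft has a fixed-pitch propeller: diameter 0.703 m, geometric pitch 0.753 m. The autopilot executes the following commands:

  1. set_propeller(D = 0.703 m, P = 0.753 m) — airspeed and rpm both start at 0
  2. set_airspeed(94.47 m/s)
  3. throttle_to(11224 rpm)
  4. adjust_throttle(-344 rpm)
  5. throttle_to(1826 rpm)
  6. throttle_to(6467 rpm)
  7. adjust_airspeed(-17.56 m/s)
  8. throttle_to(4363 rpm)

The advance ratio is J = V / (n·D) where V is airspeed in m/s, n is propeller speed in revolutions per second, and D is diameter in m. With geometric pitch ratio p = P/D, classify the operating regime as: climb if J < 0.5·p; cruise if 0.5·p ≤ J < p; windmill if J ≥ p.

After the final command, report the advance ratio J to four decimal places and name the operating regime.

set_propeller: D = 0.703 m, P = 0.753 m (p = P/D = 1.071124); state ← (V=0, rpm=0)
set_airspeed(94.47): V ← 94.47 m/s
throttle_to(11224): rpm ← 11224
adjust_throttle(-344): rpm ← 11224 -344 = 10880
throttle_to(1826): rpm ← 1826
throttle_to(6467): rpm ← 6467
adjust_airspeed(-17.56): V ← 94.47 -17.56 = 76.91 m/s
throttle_to(4363): rpm ← 4363
final state: V = 76.91 m/s, rpm = 4363 → n = rpm/60 = 72.716667 rev/s
J = V / (n·D) = 76.91 / (72.716667 × 0.703) = 1.504505
regime bands: climb J<0.5356 | cruise [0.5356, 1.0711) | windmill J≥1.0711
J = 1.5045 → windmill

J = 1.5045, regime = windmill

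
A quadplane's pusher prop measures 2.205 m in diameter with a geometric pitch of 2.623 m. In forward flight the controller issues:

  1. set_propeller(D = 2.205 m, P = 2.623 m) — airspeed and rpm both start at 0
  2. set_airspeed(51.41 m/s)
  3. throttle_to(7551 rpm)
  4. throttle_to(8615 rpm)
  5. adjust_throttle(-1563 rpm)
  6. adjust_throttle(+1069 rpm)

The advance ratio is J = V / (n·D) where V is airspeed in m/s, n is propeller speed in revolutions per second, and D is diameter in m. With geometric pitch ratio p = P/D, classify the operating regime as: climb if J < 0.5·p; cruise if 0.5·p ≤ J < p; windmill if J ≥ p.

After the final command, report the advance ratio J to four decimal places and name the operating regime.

J = 0.1723, regime = climb

set_propeller: D = 2.205 m, P = 2.623 m (p = P/D = 1.189569); state ← (V=0, rpm=0)
set_airspeed(51.41): V ← 51.41 m/s
throttle_to(7551): rpm ← 7551
throttle_to(8615): rpm ← 8615
adjust_throttle(-1563): rpm ← 8615 -1563 = 7052
adjust_throttle(+1069): rpm ← 7052 +1069 = 8121
final state: V = 51.41 m/s, rpm = 8121 → n = rpm/60 = 135.350000 rev/s
J = V / (n·D) = 51.41 / (135.350000 × 2.205) = 0.172259
regime bands: climb J<0.5948 | cruise [0.5948, 1.1896) | windmill J≥1.1896
J = 0.1723 → climb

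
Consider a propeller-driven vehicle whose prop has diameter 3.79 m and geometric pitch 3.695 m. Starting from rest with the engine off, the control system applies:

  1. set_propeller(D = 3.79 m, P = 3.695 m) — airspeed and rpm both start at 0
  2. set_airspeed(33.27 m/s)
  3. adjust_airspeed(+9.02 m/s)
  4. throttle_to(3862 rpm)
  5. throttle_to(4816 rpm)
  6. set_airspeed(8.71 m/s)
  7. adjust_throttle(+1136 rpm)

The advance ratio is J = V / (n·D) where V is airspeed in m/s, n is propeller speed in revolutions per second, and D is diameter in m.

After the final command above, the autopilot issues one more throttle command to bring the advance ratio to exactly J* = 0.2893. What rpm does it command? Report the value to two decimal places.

rpm = 476.63

set_propeller: D = 3.79 m, P = 3.695 m (p = P/D = 0.974934); state ← (V=0, rpm=0)
set_airspeed(33.27): V ← 33.27 m/s
adjust_airspeed(+9.02): V ← 33.27 +9.02 = 42.29 m/s
throttle_to(3862): rpm ← 3862
throttle_to(4816): rpm ← 4816
set_airspeed(8.71): V ← 8.71 m/s
adjust_throttle(+1136): rpm ← 4816 +1136 = 5952
final state: V = 8.71 m/s, rpm = 5952 → n = rpm/60 = 99.200000 rev/s
target J* = 0.2893; solve J* = V/(n·D) for n: n = V/(J*·D) = 8.71/(0.2893 × 3.79) = 7.943840 rev/s
rpm = 60·n = 476.630425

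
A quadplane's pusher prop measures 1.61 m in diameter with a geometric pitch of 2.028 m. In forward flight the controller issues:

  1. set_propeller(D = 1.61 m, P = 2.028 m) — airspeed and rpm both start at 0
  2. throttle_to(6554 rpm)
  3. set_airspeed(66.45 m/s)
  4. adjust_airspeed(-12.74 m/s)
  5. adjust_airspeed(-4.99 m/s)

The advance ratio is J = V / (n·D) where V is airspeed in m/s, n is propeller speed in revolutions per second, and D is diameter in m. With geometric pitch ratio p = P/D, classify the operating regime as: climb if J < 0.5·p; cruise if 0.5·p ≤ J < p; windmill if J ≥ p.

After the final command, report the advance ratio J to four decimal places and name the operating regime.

set_propeller: D = 1.61 m, P = 2.028 m (p = P/D = 1.259627); state ← (V=0, rpm=0)
throttle_to(6554): rpm ← 6554
set_airspeed(66.45): V ← 66.45 m/s
adjust_airspeed(-12.74): V ← 66.45 -12.74 = 53.71 m/s
adjust_airspeed(-4.99): V ← 53.71 -4.99 = 48.72 m/s
final state: V = 48.72 m/s, rpm = 6554 → n = rpm/60 = 109.233333 rev/s
J = V / (n·D) = 48.72 / (109.233333 × 1.61) = 0.277030
regime bands: climb J<0.6298 | cruise [0.6298, 1.2596) | windmill J≥1.2596
J = 0.2770 → climb

J = 0.2770, regime = climb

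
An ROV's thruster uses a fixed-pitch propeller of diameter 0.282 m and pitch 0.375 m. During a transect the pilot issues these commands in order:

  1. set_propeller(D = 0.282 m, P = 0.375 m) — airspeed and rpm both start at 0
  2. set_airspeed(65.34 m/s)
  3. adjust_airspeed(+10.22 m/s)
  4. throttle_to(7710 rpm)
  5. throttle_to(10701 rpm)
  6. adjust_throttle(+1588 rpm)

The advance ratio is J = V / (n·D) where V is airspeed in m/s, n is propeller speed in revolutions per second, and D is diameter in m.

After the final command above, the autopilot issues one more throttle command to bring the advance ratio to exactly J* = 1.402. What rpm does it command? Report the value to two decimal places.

rpm = 11466.90

set_propeller: D = 0.282 m, P = 0.375 m (p = P/D = 1.329787); state ← (V=0, rpm=0)
set_airspeed(65.34): V ← 65.34 m/s
adjust_airspeed(+10.22): V ← 65.34 +10.22 = 75.56 m/s
throttle_to(7710): rpm ← 7710
throttle_to(10701): rpm ← 10701
adjust_throttle(+1588): rpm ← 10701 +1588 = 12289
final state: V = 75.56 m/s, rpm = 12289 → n = rpm/60 = 204.816667 rev/s
target J* = 1.402; solve J* = V/(n·D) for n: n = V/(J*·D) = 75.56/(1.402 × 0.282) = 191.115023 rev/s
rpm = 60·n = 11466.901387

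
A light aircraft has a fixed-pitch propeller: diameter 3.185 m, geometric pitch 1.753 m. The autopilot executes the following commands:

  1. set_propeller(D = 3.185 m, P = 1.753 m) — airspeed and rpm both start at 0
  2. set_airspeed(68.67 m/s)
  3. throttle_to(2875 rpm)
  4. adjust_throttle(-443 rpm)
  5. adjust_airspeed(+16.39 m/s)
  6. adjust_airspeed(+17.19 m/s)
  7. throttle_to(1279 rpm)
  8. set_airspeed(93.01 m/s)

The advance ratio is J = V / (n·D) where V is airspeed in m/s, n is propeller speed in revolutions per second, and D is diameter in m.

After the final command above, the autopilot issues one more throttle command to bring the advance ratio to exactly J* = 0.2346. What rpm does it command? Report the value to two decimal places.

rpm = 7468.67

set_propeller: D = 3.185 m, P = 1.753 m (p = P/D = 0.550392); state ← (V=0, rpm=0)
set_airspeed(68.67): V ← 68.67 m/s
throttle_to(2875): rpm ← 2875
adjust_throttle(-443): rpm ← 2875 -443 = 2432
adjust_airspeed(+16.39): V ← 68.67 +16.39 = 85.06 m/s
adjust_airspeed(+17.19): V ← 85.06 +17.19 = 102.25 m/s
throttle_to(1279): rpm ← 1279
set_airspeed(93.01): V ← 93.01 m/s
final state: V = 93.01 m/s, rpm = 1279 → n = rpm/60 = 21.316667 rev/s
target J* = 0.2346; solve J* = V/(n·D) for n: n = V/(J*·D) = 93.01/(0.2346 × 3.185) = 124.477885 rev/s
rpm = 60·n = 7468.673088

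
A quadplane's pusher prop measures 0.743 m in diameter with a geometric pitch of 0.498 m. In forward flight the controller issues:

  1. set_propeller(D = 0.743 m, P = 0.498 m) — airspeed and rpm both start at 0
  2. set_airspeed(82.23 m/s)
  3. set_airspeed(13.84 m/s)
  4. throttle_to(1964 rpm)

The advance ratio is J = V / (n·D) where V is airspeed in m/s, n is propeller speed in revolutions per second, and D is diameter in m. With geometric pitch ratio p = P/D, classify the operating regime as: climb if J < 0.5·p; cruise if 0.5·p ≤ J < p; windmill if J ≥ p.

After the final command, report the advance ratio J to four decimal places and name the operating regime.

set_propeller: D = 0.743 m, P = 0.498 m (p = P/D = 0.670256); state ← (V=0, rpm=0)
set_airspeed(82.23): V ← 82.23 m/s
set_airspeed(13.84): V ← 13.84 m/s
throttle_to(1964): rpm ← 1964
final state: V = 13.84 m/s, rpm = 1964 → n = rpm/60 = 32.733333 rev/s
J = V / (n·D) = 13.84 / (32.733333 × 0.743) = 0.569059
regime bands: climb J<0.3351 | cruise [0.3351, 0.6703) | windmill J≥0.6703
J = 0.5691 → cruise

J = 0.5691, regime = cruise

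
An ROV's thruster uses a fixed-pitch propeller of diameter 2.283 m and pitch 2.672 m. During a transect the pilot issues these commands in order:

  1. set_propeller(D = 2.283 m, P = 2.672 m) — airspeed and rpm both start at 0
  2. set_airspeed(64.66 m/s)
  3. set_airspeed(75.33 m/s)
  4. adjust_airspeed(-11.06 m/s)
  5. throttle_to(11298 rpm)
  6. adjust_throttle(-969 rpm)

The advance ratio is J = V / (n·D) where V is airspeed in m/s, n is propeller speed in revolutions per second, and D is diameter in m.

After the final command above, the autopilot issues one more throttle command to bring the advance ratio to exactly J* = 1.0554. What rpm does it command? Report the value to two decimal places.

rpm = 1600.43

set_propeller: D = 2.283 m, P = 2.672 m (p = P/D = 1.170390); state ← (V=0, rpm=0)
set_airspeed(64.66): V ← 64.66 m/s
set_airspeed(75.33): V ← 75.33 m/s
adjust_airspeed(-11.06): V ← 75.33 -11.06 = 64.27 m/s
throttle_to(11298): rpm ← 11298
adjust_throttle(-969): rpm ← 11298 -969 = 10329
final state: V = 64.27 m/s, rpm = 10329 → n = rpm/60 = 172.150000 rev/s
target J* = 1.0554; solve J* = V/(n·D) for n: n = V/(J*·D) = 64.27/(1.0554 × 2.283) = 26.673825 rev/s
rpm = 60·n = 1600.429504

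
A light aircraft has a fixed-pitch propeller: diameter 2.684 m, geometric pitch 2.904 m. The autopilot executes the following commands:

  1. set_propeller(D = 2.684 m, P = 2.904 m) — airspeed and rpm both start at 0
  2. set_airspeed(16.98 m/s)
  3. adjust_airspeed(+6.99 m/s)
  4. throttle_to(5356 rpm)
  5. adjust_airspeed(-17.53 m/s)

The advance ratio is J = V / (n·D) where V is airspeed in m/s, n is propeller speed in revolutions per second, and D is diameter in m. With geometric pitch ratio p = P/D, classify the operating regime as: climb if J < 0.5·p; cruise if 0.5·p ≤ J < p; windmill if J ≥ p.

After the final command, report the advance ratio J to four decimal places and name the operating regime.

J = 0.0269, regime = climb

set_propeller: D = 2.684 m, P = 2.904 m (p = P/D = 1.081967); state ← (V=0, rpm=0)
set_airspeed(16.98): V ← 16.98 m/s
adjust_airspeed(+6.99): V ← 16.98 +6.99 = 23.97 m/s
throttle_to(5356): rpm ← 5356
adjust_airspeed(-17.53): V ← 23.97 -17.53 = 6.44 m/s
final state: V = 6.44 m/s, rpm = 5356 → n = rpm/60 = 89.266667 rev/s
J = V / (n·D) = 6.44 / (89.266667 × 2.684) = 0.026879
regime bands: climb J<0.5410 | cruise [0.5410, 1.0820) | windmill J≥1.0820
J = 0.0269 → climb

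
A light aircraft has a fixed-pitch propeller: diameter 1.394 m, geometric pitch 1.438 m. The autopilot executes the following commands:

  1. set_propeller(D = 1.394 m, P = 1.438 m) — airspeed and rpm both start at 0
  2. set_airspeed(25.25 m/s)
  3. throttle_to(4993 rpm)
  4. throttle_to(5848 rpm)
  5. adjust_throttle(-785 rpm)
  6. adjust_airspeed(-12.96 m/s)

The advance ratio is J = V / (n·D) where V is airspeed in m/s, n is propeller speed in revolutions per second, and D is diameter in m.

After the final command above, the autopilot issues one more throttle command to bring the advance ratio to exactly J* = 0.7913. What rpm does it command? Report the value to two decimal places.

rpm = 668.50

set_propeller: D = 1.394 m, P = 1.438 m (p = P/D = 1.031564); state ← (V=0, rpm=0)
set_airspeed(25.25): V ← 25.25 m/s
throttle_to(4993): rpm ← 4993
throttle_to(5848): rpm ← 5848
adjust_throttle(-785): rpm ← 5848 -785 = 5063
adjust_airspeed(-12.96): V ← 25.25 -12.96 = 12.29 m/s
final state: V = 12.29 m/s, rpm = 5063 → n = rpm/60 = 84.383333 rev/s
target J* = 0.7913; solve J* = V/(n·D) for n: n = V/(J*·D) = 12.29/(0.7913 × 1.394) = 11.141610 rev/s
rpm = 60·n = 668.496586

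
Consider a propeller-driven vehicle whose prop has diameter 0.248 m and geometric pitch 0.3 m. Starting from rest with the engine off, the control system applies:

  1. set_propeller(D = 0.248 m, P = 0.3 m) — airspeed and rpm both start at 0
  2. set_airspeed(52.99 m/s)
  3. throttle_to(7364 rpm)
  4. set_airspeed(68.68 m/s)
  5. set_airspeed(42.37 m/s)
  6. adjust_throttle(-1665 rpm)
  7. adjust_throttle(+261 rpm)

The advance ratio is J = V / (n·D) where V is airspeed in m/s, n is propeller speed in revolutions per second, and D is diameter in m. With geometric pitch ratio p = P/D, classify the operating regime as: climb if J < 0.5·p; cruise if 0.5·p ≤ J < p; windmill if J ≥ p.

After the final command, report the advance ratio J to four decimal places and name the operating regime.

set_propeller: D = 0.248 m, P = 0.3 m (p = P/D = 1.209677); state ← (V=0, rpm=0)
set_airspeed(52.99): V ← 52.99 m/s
throttle_to(7364): rpm ← 7364
set_airspeed(68.68): V ← 68.68 m/s
set_airspeed(42.37): V ← 42.37 m/s
adjust_throttle(-1665): rpm ← 7364 -1665 = 5699
adjust_throttle(+261): rpm ← 5699 +261 = 5960
final state: V = 42.37 m/s, rpm = 5960 → n = rpm/60 = 99.333333 rev/s
J = V / (n·D) = 42.37 / (99.333333 × 0.248) = 1.719934
regime bands: climb J<0.6048 | cruise [0.6048, 1.2097) | windmill J≥1.2097
J = 1.7199 → windmill

J = 1.7199, regime = windmill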